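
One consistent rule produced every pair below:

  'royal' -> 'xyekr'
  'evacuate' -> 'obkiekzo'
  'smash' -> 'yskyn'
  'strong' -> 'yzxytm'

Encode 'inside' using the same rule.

The shift depends on letter class: consonant r→x is +6, but vowel o→y is +10. Vowels shift forward by 10 and consonants shift forward by 6.
On inside: i(vowel)+10=s, n(cons)+6=t, s(cons)+6=y, i(vowel)+10=s, d(cons)+6=j, e(vowel)+10=o.

stysjo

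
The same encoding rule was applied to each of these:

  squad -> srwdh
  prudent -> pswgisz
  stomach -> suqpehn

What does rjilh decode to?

rigid

In squad: s→s is +0, q→r is +1, u→w is +2, a→d is +3 — the shift increases by 1 each position. The shift increases by 1 at each position, starting from +0: 0, 1, 2, ….
Undoing it on rjilh: r−0=r, j−1=i, i−2=g, l−3=i, h−4=d.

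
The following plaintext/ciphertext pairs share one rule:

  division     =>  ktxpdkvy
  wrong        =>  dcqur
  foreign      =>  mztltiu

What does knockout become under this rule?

Shifts by position in division: pos 0: d→k (+7), pos 1: i→t (+11), pos 2: v→x (+2), pos 3: i→p (+7), pos 4: s→d (+11), pos 5: i→k (+2) — repeating every 3. The shifts repeat in a cycle of length 3: positions 0,1,… shift by +7, +11, +2, then the pattern repeats.
For knockout: k+7=r, n+11=y, o+2=q, c+7=j, k+11=v, o+2=q, u+7=b, t+11=e.

ryqjvqbe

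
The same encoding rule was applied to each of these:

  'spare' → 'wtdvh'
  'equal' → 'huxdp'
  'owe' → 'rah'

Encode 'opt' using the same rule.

The rule splits by letter class: vowels +3, consonants +4.
For opt: o(vowel)+3=r, p(cons)+4=t, t(cons)+4=x.

rtx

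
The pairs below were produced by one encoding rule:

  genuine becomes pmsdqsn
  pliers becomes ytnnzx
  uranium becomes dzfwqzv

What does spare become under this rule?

Shifts by position in genuine: pos 0: g→p (+9), pos 1: e→m (+8), pos 2: n→s (+5), pos 3: u→d (+9), pos 4: i→q (+8), pos 5: n→s (+5) — repeating every 3. It's a Vigenère-style cipher with numeric key [9,8,5]: position i shifts by key[i mod 3].
For spare: s+9=b, p+8=x, a+5=f, r+9=a, e+8=m.

bxfam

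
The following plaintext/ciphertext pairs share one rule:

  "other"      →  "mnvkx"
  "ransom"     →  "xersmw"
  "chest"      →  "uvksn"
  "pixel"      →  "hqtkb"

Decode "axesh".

o(14)→m(12) and t(19)→n(13) fit y≡21x+4 (mod 26); the inverse of 21 mod 26 is 5. Treating letters as 0–25, the rule is x ↦ 21x + 4 (mod 26).
Reversing it on axesh: a(0)→5·(0−4)≡6=g; x(23)→5·(23−4)≡17=r; e(4)→5·(4−4)≡0=a; s(18)→5·(18−4)≡18=s; h(7)→5·(7−4)≡15=p (all mod 26).

grasp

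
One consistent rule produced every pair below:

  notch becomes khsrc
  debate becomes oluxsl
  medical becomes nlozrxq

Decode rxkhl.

n(13)→k(10) and o(14)→h(7) fit y≡23x+23 (mod 26); the inverse of 23 mod 26 is 17. Treating letters as 0–25, the rule is x ↦ 23x + 23 (mod 26).
Undoing it on rxkhl: r(17)→17·(17−23)≡2=c; x(23)→17·(23−23)≡0=a; k(10)→17·(10−23)≡13=n; h(7)→17·(7−23)≡14=o; l(11)→17·(11−23)≡4=e (all mod 26).

canoe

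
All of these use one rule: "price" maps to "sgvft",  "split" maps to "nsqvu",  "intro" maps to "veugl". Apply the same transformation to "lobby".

qlyyd

p(15)→s(18) and r(17)→g(6) fit y≡7x+17 (mod 26); the inverse of 7 mod 26 is 15. Each letter's alphabet position (a=0..z=25) is mapped through 7·x+17 mod 26 — an affine cipher.
On lobby: l(11)→7·11+17≡16=q; o(14)→7·14+17≡11=l; b(1)→7·1+17≡24=y; b(1)→7·1+17≡24=y; y(24)→7·24+17≡3=d (all mod 26).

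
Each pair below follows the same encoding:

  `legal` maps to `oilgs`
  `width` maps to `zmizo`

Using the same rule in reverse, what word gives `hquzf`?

empty

In legal: l→o is +3, e→i is +4, g→l is +5, a→g is +6 — the shift increases by 1 each position. Letter i (0-indexed) is shifted by i+3, so successive shifts are 3, 4, 5, ….
Undoing it on hquzf: h−3=e, q−4=m, u−5=p, z−6=t, f−7=y.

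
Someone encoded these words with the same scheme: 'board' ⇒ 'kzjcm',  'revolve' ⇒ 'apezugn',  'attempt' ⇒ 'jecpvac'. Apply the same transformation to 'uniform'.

dyrqxcv

Shifts by position in board: pos 0: b→k (+9), pos 1: o→z (+11), pos 2: a→j (+9), pos 3: r→c (+11) — repeating every 2. The shifts repeat in a cycle of length 2: positions 0,1,… shift by +9, +11, then the pattern repeats.
Applying it to uniform: u+9=d, n+11=y, i+9=r, f+11=q, o+9=x, r+11=c, m+9=v.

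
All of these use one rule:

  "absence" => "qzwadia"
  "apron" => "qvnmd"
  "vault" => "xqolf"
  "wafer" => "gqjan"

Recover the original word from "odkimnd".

a(0)→q(16) and b(1)→z(25) fit y≡9x+16 (mod 26); the inverse of 9 mod 26 is 3. This is an affine cipher: with a=0,…,z=25, each position x becomes (9x+16) mod 26.
Decoding odkimnd: o(14)→3·(14−16)≡20=u; d(3)→3·(3−16)≡13=n; k(10)→3·(10−16)≡8=i; i(8)→3·(8−16)≡2=c; m(12)→3·(12−16)≡14=o; n(13)→3·(13−16)≡17=r; d(3)→3·(3−16)≡13=n (all mod 26).

unicorn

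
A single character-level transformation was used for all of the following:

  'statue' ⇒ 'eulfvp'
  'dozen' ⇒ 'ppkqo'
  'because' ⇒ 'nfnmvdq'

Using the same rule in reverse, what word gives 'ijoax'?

It's a Vigenère-style cipher with numeric key [12,1,11]: position i shifts by key[i mod 3].
Reversing it on ijoax: i−12=w, j−1=i, o−11=d, a−12=o, x−1=w.

widow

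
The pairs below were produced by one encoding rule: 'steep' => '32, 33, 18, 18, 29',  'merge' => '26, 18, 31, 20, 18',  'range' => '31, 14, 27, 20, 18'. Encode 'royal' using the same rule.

31, 28, 38, 14, 25

s is letter #19 and maps to 32: an offset of 13. The number is (letter's place in the alphabet, a=1) + 13.
Applying it to royal: r=18→31, o=15→28, y=25→38, a=1→14, l=12→25.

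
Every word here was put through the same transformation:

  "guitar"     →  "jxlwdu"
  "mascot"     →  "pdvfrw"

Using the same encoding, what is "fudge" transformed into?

ixgjh

Compare letters: g→j is +3, u→x is +3, i→l is +3 — a constant shift. This is a Caesar cipher with shift 3.
For fudge: f+3=i, u+3=x, d+3=g, g+3=j, e+3=h.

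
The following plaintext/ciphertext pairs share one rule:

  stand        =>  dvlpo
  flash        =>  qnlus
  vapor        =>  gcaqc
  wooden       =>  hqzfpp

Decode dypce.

sweat

It's a Vigenère-style cipher with numeric key [11,2]: position i shifts by key[i mod 2].
Reversing it on dypce: d−11=s, y−2=w, p−11=e, c−2=a, e−11=t.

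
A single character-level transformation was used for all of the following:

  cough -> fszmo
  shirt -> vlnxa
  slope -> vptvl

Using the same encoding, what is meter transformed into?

In cough: c→f is +3, o→s is +4, u→z is +5, g→m is +6 — the shift increases by 1 each position. Letter i (0-indexed) is shifted by i+3, so successive shifts are 3, 4, 5, ….
For meter: m+3=p, e+4=i, t+5=y, e+6=k, r+7=y.

piyky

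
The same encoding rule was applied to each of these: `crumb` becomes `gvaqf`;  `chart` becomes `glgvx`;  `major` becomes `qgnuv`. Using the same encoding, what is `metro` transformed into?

The shift depends on letter class: consonant c→g is +4, but vowel u→a is +6. Vowels shift forward by 6 and consonants shift forward by 4.
For metro: m(cons)+4=q, e(vowel)+6=k, t(cons)+4=x, r(cons)+4=v, o(vowel)+6=u.

qkxvu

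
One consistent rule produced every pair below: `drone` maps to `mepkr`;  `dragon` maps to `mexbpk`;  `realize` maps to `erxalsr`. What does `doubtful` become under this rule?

d(3)→m(12) and r(17)→e(4) fit y≡5x+23 (mod 26); the inverse of 5 mod 26 is 21. Each letter's alphabet position (a=0..z=25) is mapped through 5·x+23 mod 26 — an affine cipher.
On doubtful: d(3)→5·3+23≡12=m; o(14)→5·14+23≡15=p; u(20)→5·20+23≡19=t; b(1)→5·1+23≡2=c; t(19)→5·19+23≡14=o; f(5)→5·5+23≡22=w; u(20)→5·20+23≡19=t; l(11)→5·11+23≡0=a (all mod 26).

mptcowta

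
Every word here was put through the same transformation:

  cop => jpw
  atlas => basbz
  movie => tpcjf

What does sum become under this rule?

The rule splits by letter class: vowels +1, consonants +7.
On sum: s(cons)+7=z, u(vowel)+1=v, m(cons)+7=t.

zvt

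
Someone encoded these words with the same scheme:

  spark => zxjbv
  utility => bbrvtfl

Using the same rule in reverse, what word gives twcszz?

motion

In spark: s→z is +7, p→x is +8, a→j is +9, r→b is +10 — the shift increases by 1 each position. Each letter shifts forward by (position + 7), i.e. 7, 8, 9, … — the shift grows by one for each successive letter.
Undoing it on twcszz: t−7=m, w−8=o, c−9=t, s−10=i, z−11=o, z−12=n.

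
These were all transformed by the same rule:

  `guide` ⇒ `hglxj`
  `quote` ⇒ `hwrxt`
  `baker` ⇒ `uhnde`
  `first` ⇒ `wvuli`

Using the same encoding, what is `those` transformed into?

hvrkw

The output letters match the input read backwards, each shifted +3: guide reversed is ediug. Two steps: reverse the string, then apply a Caesar shift of +3.
Applying it to those: reverse → esoht; then shift: e+3=h, s+3=v, o+3=r, h+3=k, t+3=w.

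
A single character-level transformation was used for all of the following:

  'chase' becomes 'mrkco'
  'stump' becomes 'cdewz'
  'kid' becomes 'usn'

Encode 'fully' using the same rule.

Each letter is shifted forward by 10 in the alphabet (a Caesar shift of +10).
Applying it to fully: f+10=p, u+10=e, l+10=v, l+10=v, y+10=i.

pevvi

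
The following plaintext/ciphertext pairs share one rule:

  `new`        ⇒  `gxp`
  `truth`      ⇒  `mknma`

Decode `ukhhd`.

Compare letters: n→g is +19, e→x is +19, w→p is +19 — a constant shift. Every letter moves 19 places later in the alphabet, wrapping around z→a.
Undoing it on ukhhd: u−19=b, k−19=r, h−19=o, h−19=o, d−19=k.

brook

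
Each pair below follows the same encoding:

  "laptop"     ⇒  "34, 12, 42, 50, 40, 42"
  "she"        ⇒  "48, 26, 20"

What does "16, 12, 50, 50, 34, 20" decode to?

l(#12)→34 and a(#1)→12: differences scale by 2, so n = 2·pos + 10. Each letter becomes 2×(its alphabet position, a=1..z=26) + 10.
Undoing it on 16, 12, 50, 50, 34, 20: 16→(16−10)÷2=3=c, 12→(12−10)÷2=1=a, 50→(50−10)÷2=20=t, 50→(50−10)÷2=20=t, 34→(34−10)÷2=12=l, 20→(20−10)÷2=5=e.

cattle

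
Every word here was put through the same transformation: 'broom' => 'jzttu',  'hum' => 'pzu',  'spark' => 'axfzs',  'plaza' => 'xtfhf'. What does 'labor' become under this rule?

The shift depends on letter class: consonant b→j is +8, but vowel o→t is +5. Two shifts are in play — +5 for a/e/i/o/u, +8 for every other letter.
For labor: l(cons)+8=t, a(vowel)+5=f, b(cons)+8=j, o(vowel)+5=t, r(cons)+8=z.

tfjtz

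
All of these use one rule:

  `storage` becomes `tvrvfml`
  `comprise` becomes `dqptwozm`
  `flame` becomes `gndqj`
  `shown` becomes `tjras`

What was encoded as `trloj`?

In storage: s→t is +1, t→v is +2, o→r is +3, r→v is +4 — the shift increases by 1 each position. Letter i (0-indexed) is shifted by i+1, so successive shifts are 1, 2, 3, ….
Undoing it on trloj: t−1=s, r−2=p, l−3=i, o−4=k, j−5=e.

spike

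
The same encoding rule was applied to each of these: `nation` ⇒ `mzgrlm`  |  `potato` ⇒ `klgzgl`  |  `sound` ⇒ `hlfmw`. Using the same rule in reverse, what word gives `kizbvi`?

Letters are reflected about the middle of the alphabet (position → 25−position): Atbash.
Undoing it on kizbvi: k↔p, i↔r, z↔a, b↔y, v↔e, i↔r.

prayer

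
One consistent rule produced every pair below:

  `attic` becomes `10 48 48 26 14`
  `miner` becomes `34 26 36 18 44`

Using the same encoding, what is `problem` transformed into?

40 44 38 12 32 18 34

a(#1)→10 and t(#20)→48: differences scale by 2, so n = 2·pos + 8. The formula is n = 2×(alphabet index, a=1) + 8.
For problem: p=16→40, r=18→44, o=15→38, b=2→12, l=12→32, e=5→18, m=13→34.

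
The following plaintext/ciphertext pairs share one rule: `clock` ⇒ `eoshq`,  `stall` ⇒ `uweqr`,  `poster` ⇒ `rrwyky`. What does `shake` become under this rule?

ukepk

In clock: c→e is +2, l→o is +3, o→s is +4, c→h is +5 — the shift increases by 1 each position. Each letter shifts forward by (position + 2), i.e. 2, 3, 4, … — the shift grows by one for each successive letter.
On shake: s+2=u, h+3=k, a+4=e, k+5=p, e+6=k.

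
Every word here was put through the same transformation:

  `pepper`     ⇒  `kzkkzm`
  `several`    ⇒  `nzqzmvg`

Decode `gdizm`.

liner

Compare letters: p→k is +21, e→z is +21, p→k is +21 — a constant shift. It's a constant shift of +21 (ROT21).
Reversing it on gdizm: g−21=l, d−21=i, i−21=n, z−21=e, m−21=r.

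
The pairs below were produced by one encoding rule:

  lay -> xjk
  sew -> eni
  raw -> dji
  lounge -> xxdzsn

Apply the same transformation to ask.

The shift depends on letter class: consonant l→x is +12, but vowel a→j is +9. Vowels shift forward by 9 and consonants shift forward by 12.
Applying it to ask: a(vowel)+9=j, s(cons)+12=e, k(cons)+12=w.

jew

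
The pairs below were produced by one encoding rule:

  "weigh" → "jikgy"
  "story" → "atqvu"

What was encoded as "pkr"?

The output letters match the input read backwards, each shifted +2: weigh reversed is hgiew. The word is reversed, then every letter is shifted forward by 2.
Reversing it on pkr: shift back: p−2=n, k−2=i, r−2=p → nip; then reverse → pin.

pin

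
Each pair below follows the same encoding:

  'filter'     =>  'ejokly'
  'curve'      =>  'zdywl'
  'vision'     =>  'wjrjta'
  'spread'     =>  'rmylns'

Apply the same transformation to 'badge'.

f(5)→e(4) and i(8)→j(9) fit y≡19x+13 (mod 26); the inverse of 19 mod 26 is 11. Treating letters as 0–25, the rule is x ↦ 19x + 13 (mod 26).
For badge: b(1)→19·1+13≡6=g; a(0)→19·0+13≡13=n; d(3)→19·3+13≡18=s; g(6)→19·6+13≡23=x; e(4)→19·4+13≡11=l (all mod 26).

gnsxl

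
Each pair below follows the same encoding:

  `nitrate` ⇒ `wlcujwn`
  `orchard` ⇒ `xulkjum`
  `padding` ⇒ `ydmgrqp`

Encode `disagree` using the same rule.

A repeating key of period 2 is used — shifts +9, +3 over and over.
Applying it to disagree: d+9=m, i+3=l, s+9=b, a+3=d, g+9=p, r+3=u, e+9=n, e+3=h.

mlbdpunh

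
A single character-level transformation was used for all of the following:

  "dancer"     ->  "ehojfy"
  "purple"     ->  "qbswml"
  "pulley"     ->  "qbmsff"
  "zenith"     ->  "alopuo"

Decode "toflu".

Shifts by position in dancer: pos 0: d→e (+1), pos 1: a→h (+7), pos 2: n→o (+1), pos 3: c→j (+7) — repeating every 2. It's a Vigenère-style cipher with numeric key [1,7]: position i shifts by key[i mod 2].
Undoing it on toflu: t−1=s, o−7=h, f−1=e, l−7=e, u−1=t.

sheet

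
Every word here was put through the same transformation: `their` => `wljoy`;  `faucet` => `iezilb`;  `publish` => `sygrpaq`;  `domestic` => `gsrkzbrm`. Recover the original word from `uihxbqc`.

In their: t→w is +3, h→l is +4, e→j is +5, i→o is +6 — the shift increases by 1 each position. The shift increases by 1 at each position, starting from +3: 3, 4, 5, ….
Reversing it on uihxbqc: u−3=r, i−4=e, h−5=c, x−6=r, b−7=u, q−8=i, c−9=t.

recruit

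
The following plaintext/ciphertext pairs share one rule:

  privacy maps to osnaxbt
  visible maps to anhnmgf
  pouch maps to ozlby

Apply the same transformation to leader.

p(15)→o(14) and r(17)→s(18) fit y≡15x+23 (mod 26); the inverse of 15 mod 26 is 7. This is an affine cipher: with a=0,…,z=25, each position x becomes (15x+23) mod 26.
Applying it to leader: l(11)→15·11+23≡6=g; e(4)→15·4+23≡5=f; a(0)→15·0+23≡23=x; d(3)→15·3+23≡16=q; e(4)→15·4+23≡5=f; r(17)→15·17+23≡18=s (all mod 26).

gfxqfs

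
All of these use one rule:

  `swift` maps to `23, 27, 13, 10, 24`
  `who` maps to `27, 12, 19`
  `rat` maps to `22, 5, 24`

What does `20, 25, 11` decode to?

Each letter is replaced by its alphabet position (a=1..z=26) + 4.
Reversing it on 20, 25, 11: 20→(20−4)÷1=16=p, 25→(25−4)÷1=21=u, 11→(11−4)÷1=7=g.

pug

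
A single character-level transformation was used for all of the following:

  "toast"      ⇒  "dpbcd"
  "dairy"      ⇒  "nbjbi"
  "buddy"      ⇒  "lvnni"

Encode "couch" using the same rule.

mpvmr

The shift depends on letter class: consonant t→d is +10, but vowel o→p is +1. The rule splits by letter class: vowels +1, consonants +10.
For couch: c(cons)+10=m, o(vowel)+1=p, u(vowel)+1=v, c(cons)+10=m, h(cons)+10=r.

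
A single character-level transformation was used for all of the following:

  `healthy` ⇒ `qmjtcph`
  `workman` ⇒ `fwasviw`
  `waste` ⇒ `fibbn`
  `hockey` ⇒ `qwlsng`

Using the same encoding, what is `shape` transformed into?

A repeating key of period 2 is used — shifts +9, +8 over and over.
For shape: s+9=b, h+8=p, a+9=j, p+8=x, e+9=n.

bpjxn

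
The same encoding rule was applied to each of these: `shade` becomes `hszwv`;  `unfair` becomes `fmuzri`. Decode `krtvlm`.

Each pair mirrors across the alphabet (s↔h, h↔s, a↔z): positions sum to 25. This is the alphabet-reversal cipher (Atbash): a becomes z, b becomes y, etc.
Decoding krtvlm: k↔p, r↔i, t↔g, v↔e, l↔o, m↔n.

pigeon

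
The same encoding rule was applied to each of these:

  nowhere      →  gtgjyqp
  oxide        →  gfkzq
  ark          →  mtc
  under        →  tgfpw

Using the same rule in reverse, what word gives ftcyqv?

The word is reversed, then every letter is shifted forward by 2.
Undoing it on ftcyqv: shift back: f−2=d, t−2=r, c−2=a, y−2=w, q−2=o, v−2=t → drawot; then reverse → toward.

toward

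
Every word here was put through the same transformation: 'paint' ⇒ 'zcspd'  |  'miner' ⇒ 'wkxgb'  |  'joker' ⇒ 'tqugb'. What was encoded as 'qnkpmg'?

glance

It's a Vigenère-style cipher with numeric key [10,2]: position i shifts by key[i mod 2].
Reversing it on qnkpmg: q−10=g, n−2=l, k−10=a, p−2=n, m−10=c, g−2=e.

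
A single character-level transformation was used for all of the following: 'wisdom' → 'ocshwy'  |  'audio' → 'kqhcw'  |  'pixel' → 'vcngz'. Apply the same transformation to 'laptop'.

This is an affine cipher: with a=0,…,z=25, each position x becomes (25x+10) mod 26.
On laptop: l(11)→25·11+10≡25=z; a(0)→25·0+10≡10=k; p(15)→25·15+10≡21=v; t(19)→25·19+10≡17=r; o(14)→25·14+10≡22=w; p(15)→25·15+10≡21=v (all mod 26).

zkvrwv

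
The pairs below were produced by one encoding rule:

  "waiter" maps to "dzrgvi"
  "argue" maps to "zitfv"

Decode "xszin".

Each pair mirrors across the alphabet (w↔d, a↔z, i↔r): positions sum to 25. This is the alphabet-reversal cipher (Atbash): a becomes z, b becomes y, etc.
Decoding xszin: x↔c, s↔h, z↔a, i↔r, n↔m.

charm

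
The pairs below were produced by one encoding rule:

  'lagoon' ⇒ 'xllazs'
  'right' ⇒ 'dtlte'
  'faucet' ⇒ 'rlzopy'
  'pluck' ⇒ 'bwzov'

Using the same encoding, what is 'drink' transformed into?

The shifts repeat in a cycle of length 3: positions 0,1,… shift by +12, +11, +5, then the pattern repeats.
Applying it to drink: d+12=p, r+11=c, i+5=n, n+12=z, k+11=v.

pcnzv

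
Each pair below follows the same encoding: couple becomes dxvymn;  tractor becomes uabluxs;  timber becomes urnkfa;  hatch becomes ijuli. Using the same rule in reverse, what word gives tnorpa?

Shifts by position in couple: pos 0: c→d (+1), pos 1: o→x (+9), pos 2: u→v (+1), pos 3: p→y (+9) — repeating every 2. A repeating key of period 2 is used — shifts +1, +9 over and over.
Decoding tnorpa: t−1=s, n−9=e, o−1=n, r−9=i, p−1=o, a−9=r.

senior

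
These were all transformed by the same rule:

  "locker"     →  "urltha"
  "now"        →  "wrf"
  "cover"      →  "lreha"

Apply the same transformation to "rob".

ark

The shift depends on letter class: consonant l→u is +9, but vowel o→r is +3. The rule splits by letter class: vowels +3, consonants +9.
For rob: r(cons)+9=a, o(vowel)+3=r, b(cons)+9=k.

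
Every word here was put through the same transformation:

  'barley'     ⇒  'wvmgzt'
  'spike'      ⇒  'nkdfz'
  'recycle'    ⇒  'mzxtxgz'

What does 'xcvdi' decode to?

chain

This is a Caesar cipher with shift 21.
Undoing it on xcvdi: x−21=c, c−21=h, v−21=a, d−21=i, i−21=n.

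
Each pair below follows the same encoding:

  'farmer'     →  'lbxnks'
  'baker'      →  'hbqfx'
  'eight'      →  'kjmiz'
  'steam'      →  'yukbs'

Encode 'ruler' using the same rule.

Shifts by position in farmer: pos 0: f→l (+6), pos 1: a→b (+1), pos 2: r→x (+6), pos 3: m→n (+1) — repeating every 2. It's a Vigenère-style cipher with numeric key [6,1]: position i shifts by key[i mod 2].
For ruler: r+6=x, u+1=v, l+6=r, e+1=f, r+6=x.

xvrfx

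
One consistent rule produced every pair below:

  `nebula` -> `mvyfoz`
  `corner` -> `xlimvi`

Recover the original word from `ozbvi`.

layer

Each pair mirrors across the alphabet (n↔m, e↔v, b↔y): positions sum to 25. This is the alphabet-reversal cipher (Atbash): a becomes z, b becomes y, etc.
Undoing it on ozbvi: o↔l, z↔a, b↔y, v↔e, i↔r.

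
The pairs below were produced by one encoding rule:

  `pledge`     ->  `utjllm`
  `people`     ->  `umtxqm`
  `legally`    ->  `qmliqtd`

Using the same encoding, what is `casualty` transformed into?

Shifts by position in pledge: pos 0: p→u (+5), pos 1: l→t (+8), pos 2: e→j (+5), pos 3: d→l (+8) — repeating every 2. It's a Vigenère-style cipher with numeric key [5,8]: position i shifts by key[i mod 2].
On casualty: c+5=h, a+8=i, s+5=x, u+8=c, a+5=f, l+8=t, t+5=y, y+8=g.

hixcftyg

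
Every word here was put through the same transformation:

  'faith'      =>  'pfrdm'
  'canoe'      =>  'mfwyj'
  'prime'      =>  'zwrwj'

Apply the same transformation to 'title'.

The shifts repeat in a cycle of length 3: positions 0,1,… shift by +10, +5, +9, then the pattern repeats.
For title: t+10=d, i+5=n, t+9=c, l+10=v, e+5=j.

dncvj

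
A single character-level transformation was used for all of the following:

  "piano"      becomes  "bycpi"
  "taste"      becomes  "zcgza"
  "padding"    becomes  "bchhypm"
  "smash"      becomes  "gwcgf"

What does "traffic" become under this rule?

zncttyo

Treating letters as 0–25, the rule is x ↦ 19x + 2 (mod 26).
On traffic: t(19)→19·19+2≡25=z; r(17)→19·17+2≡13=n; a(0)→19·0+2≡2=c; f(5)→19·5+2≡19=t; f(5)→19·5+2≡19=t; i(8)→19·8+2≡24=y; c(2)→19·2+2≡14=o (all mod 26).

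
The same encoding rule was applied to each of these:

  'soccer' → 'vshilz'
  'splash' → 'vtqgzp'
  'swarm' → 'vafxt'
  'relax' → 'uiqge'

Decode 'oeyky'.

later

In soccer: s→v is +3, o→s is +4, c→h is +5, c→i is +6 — the shift increases by 1 each position. Letter i (0-indexed) is shifted by i+3, so successive shifts are 3, 4, 5, ….
Reversing it on oeyky: o−3=l, e−4=a, y−5=t, k−6=e, y−7=r.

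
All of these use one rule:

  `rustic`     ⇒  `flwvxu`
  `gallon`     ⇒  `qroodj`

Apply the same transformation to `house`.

hvxrk

The word is reversed, then every letter is shifted forward by 3.
On house: reverse → esuoh; then shift: e+3=h, s+3=v, u+3=x, o+3=r, h+3=k.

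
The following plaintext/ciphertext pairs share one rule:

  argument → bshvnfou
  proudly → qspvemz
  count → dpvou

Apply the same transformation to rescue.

It's a constant shift of +1 (ROT1).
On rescue: r+1=s, e+1=f, s+1=t, c+1=d, u+1=v, e+1=f.

sftdvf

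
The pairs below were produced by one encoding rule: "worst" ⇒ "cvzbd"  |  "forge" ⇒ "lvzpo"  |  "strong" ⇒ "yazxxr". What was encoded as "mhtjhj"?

The shift increases by 1 at each position, starting from +6: 6, 7, 8, ….
Decoding mhtjhj: m−6=g, h−7=a, t−8=l, j−9=a, h−10=x, j−11=y.

galaxy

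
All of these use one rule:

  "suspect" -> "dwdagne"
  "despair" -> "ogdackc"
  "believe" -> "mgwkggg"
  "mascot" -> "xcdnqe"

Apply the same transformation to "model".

The shift depends on letter class: consonant s→d is +11, but vowel u→w is +2. The rule splits by letter class: vowels +2, consonants +11.
On model: m(cons)+11=x, o(vowel)+2=q, d(cons)+11=o, e(vowel)+2=g, l(cons)+11=w.

xqogw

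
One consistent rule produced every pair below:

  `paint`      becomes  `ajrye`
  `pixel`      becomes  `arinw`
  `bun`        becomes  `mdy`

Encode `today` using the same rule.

exojj

Vowels shift forward by 9 and consonants shift forward by 11.
On today: t(cons)+11=e, o(vowel)+9=x, d(cons)+11=o, a(vowel)+9=j, y(cons)+11=j.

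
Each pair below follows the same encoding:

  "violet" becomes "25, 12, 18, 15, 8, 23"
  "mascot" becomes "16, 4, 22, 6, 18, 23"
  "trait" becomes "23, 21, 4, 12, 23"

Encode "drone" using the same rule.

v is letter #22 and maps to 25: an offset of 3. Letters become their 1-based position plus 3 (so a→4, b→5, …).
On drone: d=4→7, r=18→21, o=15→18, n=14→17, e=5→8.

7, 21, 18, 17, 8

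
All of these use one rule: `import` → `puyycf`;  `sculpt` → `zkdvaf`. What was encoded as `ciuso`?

Each letter shifts forward by (position + 7), i.e. 7, 8, 9, … — the shift grows by one for each successive letter.
Undoing it on ciuso: c−7=v, i−8=a, u−9=l, s−10=i, o−11=d.

valid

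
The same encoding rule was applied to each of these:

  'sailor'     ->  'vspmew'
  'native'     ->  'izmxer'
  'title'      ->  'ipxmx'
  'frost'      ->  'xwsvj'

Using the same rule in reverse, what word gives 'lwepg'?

The output letters match the input read backwards, each shifted +4: sailor reversed is rolias. Read the word backwards and shift each letter +4.
Undoing it on lwepg: shift back: l−4=h, w−4=s, e−4=a, p−4=l, g−4=c → hsalc; then reverse → clash.

clash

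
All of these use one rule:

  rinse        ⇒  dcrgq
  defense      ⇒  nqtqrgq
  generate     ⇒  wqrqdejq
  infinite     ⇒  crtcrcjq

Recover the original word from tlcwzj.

This is an affine cipher: with a=0,…,z=25, each position x becomes (3x+4) mod 26.
Reversing it on tlcwzj: t(19)→9·(19−4)≡5=f; l(11)→9·(11−4)≡11=l; c(2)→9·(2−4)≡8=i; w(22)→9·(22−4)≡6=g; z(25)→9·(25−4)≡7=h; j(9)→9·(9−4)≡19=t (all mod 26).

flight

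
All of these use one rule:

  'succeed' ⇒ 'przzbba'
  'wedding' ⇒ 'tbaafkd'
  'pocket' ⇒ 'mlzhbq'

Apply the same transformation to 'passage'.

mxppxdb

Compare letters: s→p is +23, u→r is +23, c→z is +23 — a constant shift. Every letter moves 23 places later in the alphabet, wrapping around z→a.
Applying it to passage: p+23=m, a+23=x, s+23=p, s+23=p, a+23=x, g+23=d, e+23=b.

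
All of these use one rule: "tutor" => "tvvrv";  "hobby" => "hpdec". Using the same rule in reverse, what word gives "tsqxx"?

trout

In tutor: t→t is +0, u→v is +1, t→v is +2, o→r is +3 — the shift increases by 1 each position. The shift increases by 1 at each position, starting from +0: 0, 1, 2, ….
Undoing it on tsqxx: t−0=t, s−1=r, q−2=o, x−3=u, x−4=t.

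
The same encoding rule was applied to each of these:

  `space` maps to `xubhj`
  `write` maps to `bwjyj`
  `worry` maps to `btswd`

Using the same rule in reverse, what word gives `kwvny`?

fruit

Shifts by position in space: pos 0: s→x (+5), pos 1: p→u (+5), pos 2: a→b (+1), pos 3: c→h (+5), pos 4: e→j (+5) — repeating every 3. A repeating key of period 3 is used — shifts +5, +5, +1 over and over.
Decoding kwvny: k−5=f, w−5=r, v−1=u, n−5=i, y−5=t.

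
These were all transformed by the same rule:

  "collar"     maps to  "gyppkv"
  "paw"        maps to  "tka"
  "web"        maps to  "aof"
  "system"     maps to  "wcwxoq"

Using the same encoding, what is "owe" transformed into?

yao

The shift depends on letter class: consonant c→g is +4, but vowel o→y is +10. The rule splits by letter class: vowels +10, consonants +4.
On owe: o(vowel)+10=y, w(cons)+4=a, e(vowel)+10=o.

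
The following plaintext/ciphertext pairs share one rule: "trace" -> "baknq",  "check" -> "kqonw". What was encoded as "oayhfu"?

growth

Letter i (0-indexed) is shifted by i+8, so successive shifts are 8, 9, 10, ….
Reversing it on oayhfu: o−8=g, a−9=r, y−10=o, h−11=w, f−12=t, u−13=h.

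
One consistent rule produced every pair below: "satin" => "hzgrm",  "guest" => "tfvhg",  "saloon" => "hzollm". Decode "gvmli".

Each pair mirrors across the alphabet (s↔h, a↔z, t↔g): positions sum to 25. Letters are reflected about the middle of the alphabet (position → 25−position): Atbash.
Undoing it on gvmli: g↔t, v↔e, m↔n, l↔o, i↔r.

tenor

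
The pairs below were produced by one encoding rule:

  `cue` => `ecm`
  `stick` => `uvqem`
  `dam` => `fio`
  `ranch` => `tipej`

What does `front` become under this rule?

htwpv

The shift depends on letter class: consonant c→e is +2, but vowel u→c is +8. The rule splits by letter class: vowels +8, consonants +2.
On front: f(cons)+2=h, r(cons)+2=t, o(vowel)+8=w, n(cons)+2=p, t(cons)+2=v.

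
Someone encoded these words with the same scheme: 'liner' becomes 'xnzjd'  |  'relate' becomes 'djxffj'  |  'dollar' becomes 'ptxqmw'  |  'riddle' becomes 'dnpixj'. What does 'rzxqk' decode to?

fully

Shifts by position in liner: pos 0: l→x (+12), pos 1: i→n (+5), pos 2: n→z (+12), pos 3: e→j (+5) — repeating every 2. The shifts repeat in a cycle of length 2: positions 0,1,… shift by +12, +5, then the pattern repeats.
Decoding rzxqk: r−12=f, z−5=u, x−12=l, q−5=l, k−12=y.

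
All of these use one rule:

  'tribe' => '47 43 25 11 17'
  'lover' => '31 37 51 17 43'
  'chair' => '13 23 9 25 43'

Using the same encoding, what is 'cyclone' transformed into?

t(#20)→47 and r(#18)→43: differences scale by 2, so n = 2·pos + 7. Each letter becomes 2×(its alphabet position, a=1..z=26) + 7.
On cyclone: c=3→13, y=25→57, c=3→13, l=12→31, o=15→37, n=14→35, e=5→17.

13 57 13 31 37 35 17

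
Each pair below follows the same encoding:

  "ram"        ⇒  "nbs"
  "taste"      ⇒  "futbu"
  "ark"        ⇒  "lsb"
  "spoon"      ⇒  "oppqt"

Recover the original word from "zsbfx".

weary

The output letters match the input read backwards, each shifted +1: ram reversed is mar. Read the word backwards and shift each letter +1.
Decoding zsbfx: shift back: z−1=y, s−1=r, b−1=a, f−1=e, x−1=w → yraew; then reverse → weary.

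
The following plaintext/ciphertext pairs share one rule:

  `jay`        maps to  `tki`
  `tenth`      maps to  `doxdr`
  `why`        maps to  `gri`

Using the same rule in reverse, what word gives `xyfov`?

novel

This is a Caesar cipher with shift 10.
Undoing it on xyfov: x−10=n, y−10=o, f−10=v, o−10=e, v−10=l.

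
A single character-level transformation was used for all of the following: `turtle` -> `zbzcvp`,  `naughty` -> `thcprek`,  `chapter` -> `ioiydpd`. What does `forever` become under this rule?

The shift increases by 1 at each position, starting from +6: 6, 7, 8, ….
Applying it to forever: f+6=l, o+7=v, r+8=z, e+9=n, v+10=f, e+11=p, r+12=d.

lvznfpd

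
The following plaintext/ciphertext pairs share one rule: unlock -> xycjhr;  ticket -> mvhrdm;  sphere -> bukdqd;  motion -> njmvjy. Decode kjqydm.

hornet

This is an affine cipher: with a=0,…,z=25, each position x becomes (11x+11) mod 26.
Undoing it on kjqydm: k(10)→19·(10−11)≡7=h; j(9)→19·(9−11)≡14=o; q(16)→19·(16−11)≡17=r; y(24)→19·(24−11)≡13=n; d(3)→19·(3−11)≡4=e; m(12)→19·(12−11)≡19=t (all mod 26).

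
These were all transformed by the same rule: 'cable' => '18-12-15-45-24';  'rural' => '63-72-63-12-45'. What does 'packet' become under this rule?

c(#3)→18 and a(#1)→12: differences scale by 3, so n = 3·pos + 9. The formula is n = 3×(alphabet index, a=1) + 9.
Applying it to packet: p=16→57, a=1→12, c=3→18, k=11→42, e=5→24, t=20→69.

57-12-18-42-24-69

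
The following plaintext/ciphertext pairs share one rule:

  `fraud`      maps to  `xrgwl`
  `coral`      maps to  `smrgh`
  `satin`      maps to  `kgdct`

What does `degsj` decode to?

This is an affine cipher: with a=0,…,z=25, each position x becomes (19x+6) mod 26.
Reversing it on degsj: d(3)→11·(3−6)≡19=t; e(4)→11·(4−6)≡4=e; g(6)→11·(6−6)≡0=a; s(18)→11·(18−6)≡2=c; j(9)→11·(9−6)≡7=h (all mod 26).

teach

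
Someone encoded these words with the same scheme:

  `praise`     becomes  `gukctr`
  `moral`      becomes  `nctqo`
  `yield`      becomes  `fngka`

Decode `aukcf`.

daisy

The word is reversed, then every letter is shifted forward by 2.
Reversing it on aukcf: shift back: a−2=y, u−2=s, k−2=i, c−2=a, f−2=d → ysiad; then reverse → daisy.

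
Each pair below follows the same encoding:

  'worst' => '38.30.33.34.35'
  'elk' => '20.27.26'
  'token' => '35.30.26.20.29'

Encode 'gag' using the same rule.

22.16.22

Letters become their 1-based position plus 15 (so a→16, b→17, …).
For gag: g=7→22, a=1→16, g=7→22.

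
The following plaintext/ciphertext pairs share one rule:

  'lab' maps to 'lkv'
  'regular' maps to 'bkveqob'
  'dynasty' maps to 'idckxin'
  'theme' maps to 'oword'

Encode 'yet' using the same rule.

doi

The output letters match the input read backwards, each shifted +10: lab reversed is bal. Read the word backwards and shift each letter +10.
For yet: reverse → tey; then shift: t+10=d, e+10=o, y+10=i.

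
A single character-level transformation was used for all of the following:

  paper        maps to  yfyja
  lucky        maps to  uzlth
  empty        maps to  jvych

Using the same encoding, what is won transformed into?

The shift depends on letter class: consonant p→y is +9, but vowel a→f is +5. The rule splits by letter class: vowels +5, consonants +9.
On won: w(cons)+9=f, o(vowel)+5=t, n(cons)+9=w.

ftw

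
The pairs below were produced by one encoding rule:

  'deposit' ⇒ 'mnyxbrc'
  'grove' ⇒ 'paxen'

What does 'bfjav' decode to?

Every letter moves 9 places later in the alphabet, wrapping around z→a.
Undoing it on bfjav: b−9=s, f−9=w, j−9=a, a−9=r, v−9=m.

swarm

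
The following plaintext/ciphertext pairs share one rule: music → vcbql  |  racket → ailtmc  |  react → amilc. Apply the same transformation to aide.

The shift depends on letter class: consonant m→v is +9, but vowel u→c is +8. Vowels shift forward by 8 and consonants shift forward by 9.
On aide: a(vowel)+8=i, i(vowel)+8=q, d(cons)+9=m, e(vowel)+8=m.

iqmm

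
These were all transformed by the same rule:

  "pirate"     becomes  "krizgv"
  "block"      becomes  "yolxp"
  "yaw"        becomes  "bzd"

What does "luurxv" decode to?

Each pair mirrors across the alphabet (p↔k, i↔r, r↔i): positions sum to 25. This is the alphabet-reversal cipher (Atbash): a becomes z, b becomes y, etc.
Reversing it on luurxv: l↔o, u↔f, u↔f, r↔i, x↔c, v↔e.

office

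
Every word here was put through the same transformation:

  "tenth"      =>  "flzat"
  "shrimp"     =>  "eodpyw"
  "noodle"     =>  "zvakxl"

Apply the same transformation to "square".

A repeating key of period 2 is used — shifts +12, +7 over and over.
For square: s+12=e, q+7=x, u+12=g, a+7=h, r+12=d, e+7=l.

exghdl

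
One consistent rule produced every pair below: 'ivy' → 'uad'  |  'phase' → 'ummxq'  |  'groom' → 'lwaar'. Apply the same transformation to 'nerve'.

sqwaq

The rule splits by letter class: vowels +12, consonants +5.
For nerve: n(cons)+5=s, e(vowel)+12=q, r(cons)+5=w, v(cons)+5=a, e(vowel)+12=q.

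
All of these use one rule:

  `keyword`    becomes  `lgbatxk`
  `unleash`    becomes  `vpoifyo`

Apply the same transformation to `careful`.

dcuikas

In keyword: k→l is +1, e→g is +2, y→b is +3, w→a is +4 — the shift increases by 1 each position. Each letter shifts forward by (position + 1), i.e. 1, 2, 3, … — the shift grows by one for each successive letter.
For careful: c+1=d, a+2=c, r+3=u, e+4=i, f+5=k, u+6=a, l+7=s.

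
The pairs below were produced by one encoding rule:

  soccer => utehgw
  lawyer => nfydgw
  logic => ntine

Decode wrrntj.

Shifts by position in soccer: pos 0: s→u (+2), pos 1: o→t (+5), pos 2: c→e (+2), pos 3: c→h (+5) — repeating every 2. It's a Vigenère-style cipher with numeric key [2,5]: position i shifts by key[i mod 2].
Reversing it on wrrntj: w−2=u, r−5=m, r−2=p, n−5=i, t−2=r, j−5=e.

umpire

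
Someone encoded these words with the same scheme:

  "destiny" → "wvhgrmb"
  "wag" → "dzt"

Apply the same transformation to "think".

gsrmp

Each pair mirrors across the alphabet (d↔w, e↔v, s↔h): positions sum to 25. Each letter is replaced by its mirror in the alphabet: a↔z, b↔y, c↔x, and so on (the Atbash cipher).
On think: t↔g, h↔s, i↔r, n↔m, k↔p.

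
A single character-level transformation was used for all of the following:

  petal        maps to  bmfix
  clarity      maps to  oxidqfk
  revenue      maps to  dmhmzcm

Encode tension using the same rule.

Two shifts are in play — +8 for a/e/i/o/u, +12 for every other letter.
On tension: t(cons)+12=f, e(vowel)+8=m, n(cons)+12=z, s(cons)+12=e, i(vowel)+8=q, o(vowel)+8=w, n(cons)+12=z.

fmzeqwz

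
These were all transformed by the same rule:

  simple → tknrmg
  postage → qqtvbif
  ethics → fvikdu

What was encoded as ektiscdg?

disgrace

Shifts by position in simple: pos 0: s→t (+1), pos 1: i→k (+2), pos 2: m→n (+1), pos 3: p→r (+2) — repeating every 2. It's a Vigenère-style cipher with numeric key [1,2]: position i shifts by key[i mod 2].
Decoding ektiscdg: e−1=d, k−2=i, t−1=s, i−2=g, s−1=r, c−2=a, d−1=c, g−2=e.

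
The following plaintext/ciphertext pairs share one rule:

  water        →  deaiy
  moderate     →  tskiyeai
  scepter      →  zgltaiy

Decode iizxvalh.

Shifts by position in water: pos 0: w→d (+7), pos 1: a→e (+4), pos 2: t→a (+7), pos 3: e→i (+4) — repeating every 2. It's a Vigenère-style cipher with numeric key [7,4]: position i shifts by key[i mod 2].
Reversing it on iizxvalh: i−7=b, i−4=e, z−7=s, x−4=t, v−7=o, a−4=w, l−7=e, h−4=d.

bestowed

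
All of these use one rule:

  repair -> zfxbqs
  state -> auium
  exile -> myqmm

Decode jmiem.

blade

Shifts by position in repair: pos 0: r→z (+8), pos 1: e→f (+1), pos 2: p→x (+8), pos 3: a→b (+1) — repeating every 2. The shifts repeat in a cycle of length 2: positions 0,1,… shift by +8, +1, then the pattern repeats.
Decoding jmiem: j−8=b, m−1=l, i−8=a, e−1=d, m−8=e.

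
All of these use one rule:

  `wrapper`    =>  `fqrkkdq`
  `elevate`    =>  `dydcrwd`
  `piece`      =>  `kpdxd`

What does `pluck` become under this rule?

This is an affine cipher: with a=0,…,z=25, each position x becomes (3x+17) mod 26.
Applying it to pluck: p(15)→3·15+17≡10=k; l(11)→3·11+17≡24=y; u(20)→3·20+17≡25=z; c(2)→3·2+17≡23=x; k(10)→3·10+17≡21=v (all mod 26).

kyzxv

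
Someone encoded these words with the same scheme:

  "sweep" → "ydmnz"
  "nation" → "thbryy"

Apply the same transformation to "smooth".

In sweep: s→y is +6, w→d is +7, e→m is +8, e→n is +9 — the shift increases by 1 each position. Letter i (0-indexed) is shifted by i+6, so successive shifts are 6, 7, 8, ….
Applying it to smooth: s+6=y, m+7=t, o+8=w, o+9=x, t+10=d, h+11=s.

ytwxds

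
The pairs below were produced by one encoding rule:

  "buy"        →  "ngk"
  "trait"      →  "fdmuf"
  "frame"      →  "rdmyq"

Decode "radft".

It's a constant shift of +12 (ROT12).
Reversing it on radft: r−12=f, a−12=o, d−12=r, f−12=t, t−12=h.

forth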